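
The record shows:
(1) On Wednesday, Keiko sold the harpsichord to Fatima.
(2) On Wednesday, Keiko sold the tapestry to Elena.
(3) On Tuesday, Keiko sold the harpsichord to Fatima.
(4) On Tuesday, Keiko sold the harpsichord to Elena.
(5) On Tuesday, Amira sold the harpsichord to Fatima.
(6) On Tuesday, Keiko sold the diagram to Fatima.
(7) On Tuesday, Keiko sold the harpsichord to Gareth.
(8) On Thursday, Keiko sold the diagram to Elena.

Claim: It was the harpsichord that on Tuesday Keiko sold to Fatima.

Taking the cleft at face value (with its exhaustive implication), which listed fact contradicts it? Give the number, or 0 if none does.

The cleft puts "the harpsichord" in focus and presupposes the open proposition with agent = Keiko, recipient = Fatima, setting = on Tuesday.
Exhaustivity: the harpsichord is the only thing satisfying that background.
But fact (6) also has agent = Keiko, recipient = Fatima, setting = on Tuesday, with thing = the diagram — so the exhaustive reading fails.

6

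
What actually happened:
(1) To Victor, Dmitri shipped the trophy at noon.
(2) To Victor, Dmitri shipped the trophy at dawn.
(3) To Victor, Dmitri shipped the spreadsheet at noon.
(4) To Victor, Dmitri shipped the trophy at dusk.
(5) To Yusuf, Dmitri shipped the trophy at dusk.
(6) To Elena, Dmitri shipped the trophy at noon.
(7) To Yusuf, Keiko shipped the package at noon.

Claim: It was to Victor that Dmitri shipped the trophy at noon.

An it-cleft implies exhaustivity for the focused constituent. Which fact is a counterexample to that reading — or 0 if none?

6

Focus of the cleft: "Victor" (the recipient). Presupposed background: agent = Dmitri, thing = the trophy, setting = at noon.
Exhaustivity: Victor is the only recipient satisfying that background.
Fact (6) shares the background but with recipient = Elena; exhaustivity is violated.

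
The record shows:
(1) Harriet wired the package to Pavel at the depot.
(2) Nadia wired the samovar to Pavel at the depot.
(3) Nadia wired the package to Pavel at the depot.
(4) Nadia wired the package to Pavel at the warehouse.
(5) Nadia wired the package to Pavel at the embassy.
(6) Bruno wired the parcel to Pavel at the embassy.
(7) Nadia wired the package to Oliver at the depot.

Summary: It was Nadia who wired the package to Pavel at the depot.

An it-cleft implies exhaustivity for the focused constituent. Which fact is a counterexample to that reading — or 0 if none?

Focus of the cleft: "Nadia" (the agent). Presupposed background: the package as thing and Pavel as recipient and at the depot as setting.
The exhaustive reading says no other agent fits that background.
Fact (1) shares the background but with agent = Harriet; exhaustivity is violated.

1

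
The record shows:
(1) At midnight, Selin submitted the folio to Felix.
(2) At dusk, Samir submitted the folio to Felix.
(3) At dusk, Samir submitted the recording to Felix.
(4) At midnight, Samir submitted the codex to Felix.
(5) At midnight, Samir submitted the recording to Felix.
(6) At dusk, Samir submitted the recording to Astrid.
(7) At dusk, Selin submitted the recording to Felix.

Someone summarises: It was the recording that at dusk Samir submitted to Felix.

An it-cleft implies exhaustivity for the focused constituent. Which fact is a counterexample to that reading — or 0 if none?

The cleft puts "the recording" in focus and presupposes the open proposition with agent = Samir, recipient = Felix, setting = at dusk.
Exhaustivity: the recording is the only thing satisfying that background.
But fact (2) also has agent = Samir, recipient = Felix, setting = at dusk, with thing = the folio — so the exhaustive reading fails.

2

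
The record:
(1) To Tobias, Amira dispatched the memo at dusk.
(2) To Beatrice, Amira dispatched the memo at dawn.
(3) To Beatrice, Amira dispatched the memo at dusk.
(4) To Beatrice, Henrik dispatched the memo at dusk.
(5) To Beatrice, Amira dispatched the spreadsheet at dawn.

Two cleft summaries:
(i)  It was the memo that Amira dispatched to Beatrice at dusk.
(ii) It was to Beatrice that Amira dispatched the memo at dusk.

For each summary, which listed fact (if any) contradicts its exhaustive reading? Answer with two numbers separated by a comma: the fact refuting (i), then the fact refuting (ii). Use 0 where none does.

Summary (i) focuses "the memo" (the thing); background same agent, recipient, setting (Amira / Beatrice / at dusk). No fact matches that background with a different thing, so 0.
Summary (ii) focuses "Beatrice" (the recipient); background same agent, thing, setting (Amira / the memo / at dusk). Fact (1) matches that background with recipient = Tobias — refutes (ii).

0, 1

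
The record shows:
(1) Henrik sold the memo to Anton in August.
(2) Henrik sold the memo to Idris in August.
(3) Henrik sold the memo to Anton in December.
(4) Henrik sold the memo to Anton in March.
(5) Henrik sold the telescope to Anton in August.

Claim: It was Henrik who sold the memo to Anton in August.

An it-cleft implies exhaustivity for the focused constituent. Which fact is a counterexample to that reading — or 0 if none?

The cleft puts "Henrik" in focus and presupposes the open proposition with same thing, recipient, setting (the memo / Anton / in August).
Exhaustivity: Henrik is the only agent satisfying that background.
No listed fact matches the background with a different agent. Exhaustivity holds.

0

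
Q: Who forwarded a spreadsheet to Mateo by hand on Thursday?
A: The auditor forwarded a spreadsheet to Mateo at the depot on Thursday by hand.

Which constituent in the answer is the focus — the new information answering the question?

The wh-word "who" asks about the subject (agent).
In the answer, "a spreadsheet", "to Mateo", "on Thursday" and "by hand" are given — repeated from the question.
"at the depot" is also new, but it specifies the location, which is not what the question asks about — so it is not the focus.
The constituent filling the subject (agent) gap is "the auditor"; that is the focus.

the auditor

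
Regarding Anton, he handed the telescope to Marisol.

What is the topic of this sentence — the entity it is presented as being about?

Anton

The construction explicitly marks "Anton" as what the sentence is about — the topic.
The remainder of the clause is the comment (what is said about the topic).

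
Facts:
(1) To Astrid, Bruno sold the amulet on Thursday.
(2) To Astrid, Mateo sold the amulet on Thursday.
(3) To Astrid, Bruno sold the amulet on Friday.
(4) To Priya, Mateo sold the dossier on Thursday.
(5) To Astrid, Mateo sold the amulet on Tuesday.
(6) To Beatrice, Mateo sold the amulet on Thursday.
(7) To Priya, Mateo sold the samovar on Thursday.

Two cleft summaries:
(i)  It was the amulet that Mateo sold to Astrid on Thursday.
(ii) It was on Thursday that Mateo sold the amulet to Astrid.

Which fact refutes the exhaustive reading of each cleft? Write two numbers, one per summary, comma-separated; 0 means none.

(i): focus "the amulet". No fact shares same agent, recipient, setting (Mateo / Astrid / on Thursday) with a different thing. 0.
(ii): focus "on Thursday". Looking for same agent, thing, recipient (Mateo / the amulet / Astrid) with some other setting — fact (5) has on Tuesday there. Refuted.

0, 5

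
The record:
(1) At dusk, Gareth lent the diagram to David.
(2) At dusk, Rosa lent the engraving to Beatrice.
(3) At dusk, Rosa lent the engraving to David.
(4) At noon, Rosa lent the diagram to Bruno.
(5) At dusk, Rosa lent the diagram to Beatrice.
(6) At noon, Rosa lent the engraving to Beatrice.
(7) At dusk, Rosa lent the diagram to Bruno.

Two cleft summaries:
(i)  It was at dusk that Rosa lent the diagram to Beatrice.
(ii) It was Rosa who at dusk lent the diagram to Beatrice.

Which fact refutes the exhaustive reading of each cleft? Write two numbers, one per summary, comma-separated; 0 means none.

(i): focus "at dusk". No fact shares same agent, thing, recipient (Rosa / the diagram / Beatrice) with a different setting. 0.
(ii): focus "Rosa". No fact shares same thing, recipient, setting (the diagram / Beatrice / at dusk) with a different agent. 0.

0, 0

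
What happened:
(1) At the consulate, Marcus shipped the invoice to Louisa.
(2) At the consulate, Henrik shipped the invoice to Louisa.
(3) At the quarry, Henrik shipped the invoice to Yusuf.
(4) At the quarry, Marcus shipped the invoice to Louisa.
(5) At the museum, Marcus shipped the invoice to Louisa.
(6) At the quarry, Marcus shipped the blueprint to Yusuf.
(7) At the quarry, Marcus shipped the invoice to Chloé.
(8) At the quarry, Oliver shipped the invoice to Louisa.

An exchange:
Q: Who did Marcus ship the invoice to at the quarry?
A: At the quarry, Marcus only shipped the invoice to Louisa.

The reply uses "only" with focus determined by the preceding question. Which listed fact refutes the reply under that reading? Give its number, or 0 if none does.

The question "Who did ... to ...?" targets the recipient, so in the reply the focus falls on "Louisa".
"Only" then excludes alternative recipients while the background — same agent, thing, setting (Marcus / the invoice / at the quarry) — is held fixed.
Fact (7) keeps same agent, thing, setting (Marcus / the invoice / at the quarry) but has recipient = Chloé; that refutes the reply.
(Fact (1) would refute a reading with focus on the setting — but that is not what the question asks.)

7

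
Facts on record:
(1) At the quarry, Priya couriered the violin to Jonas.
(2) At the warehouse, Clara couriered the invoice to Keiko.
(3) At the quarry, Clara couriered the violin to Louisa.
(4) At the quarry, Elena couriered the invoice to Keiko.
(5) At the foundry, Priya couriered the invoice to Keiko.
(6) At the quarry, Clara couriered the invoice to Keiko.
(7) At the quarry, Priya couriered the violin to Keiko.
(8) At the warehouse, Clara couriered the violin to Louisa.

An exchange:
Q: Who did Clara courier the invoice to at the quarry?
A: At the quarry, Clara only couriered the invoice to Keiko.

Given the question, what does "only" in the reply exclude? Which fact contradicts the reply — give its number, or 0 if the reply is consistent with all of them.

0

Answering "Who did ... to ...?" puts focus on the recipient — here, "Keiko".
So "only" ranges over recipients; the rest (same agent, thing, setting (Clara / the invoice / at the quarry)) is presupposed.
No fact keeps same agent, thing, setting (Clara / the invoice / at the quarry) while changing the recipient; every other fact differs on something backgrounded. The reply stands.
(Fact (2) would refute a reading with focus on the setting — but that is not what the question asks.)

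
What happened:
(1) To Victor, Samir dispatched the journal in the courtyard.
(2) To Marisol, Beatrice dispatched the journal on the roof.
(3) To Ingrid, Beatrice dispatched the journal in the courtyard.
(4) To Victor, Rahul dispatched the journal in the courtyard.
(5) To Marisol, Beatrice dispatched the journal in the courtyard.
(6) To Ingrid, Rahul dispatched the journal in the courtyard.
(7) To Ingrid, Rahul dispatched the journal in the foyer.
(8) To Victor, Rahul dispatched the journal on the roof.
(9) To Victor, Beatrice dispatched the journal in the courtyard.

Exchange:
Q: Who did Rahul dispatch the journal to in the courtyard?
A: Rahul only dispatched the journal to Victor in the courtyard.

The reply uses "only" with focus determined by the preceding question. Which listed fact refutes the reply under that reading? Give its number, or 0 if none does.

6

The question "Who did ... to ...?" targets the recipient, so in the reply the focus falls on "Victor".
"Only" then excludes alternative recipients while the background — agent = Rahul, thing = the journal, setting = in the courtyard — is held fixed.
Fact (6) shares the background with a different recipient (Ingrid) — counterexample.
(Fact (8) would refute a reading with focus on the setting — but that is not what the question asks.)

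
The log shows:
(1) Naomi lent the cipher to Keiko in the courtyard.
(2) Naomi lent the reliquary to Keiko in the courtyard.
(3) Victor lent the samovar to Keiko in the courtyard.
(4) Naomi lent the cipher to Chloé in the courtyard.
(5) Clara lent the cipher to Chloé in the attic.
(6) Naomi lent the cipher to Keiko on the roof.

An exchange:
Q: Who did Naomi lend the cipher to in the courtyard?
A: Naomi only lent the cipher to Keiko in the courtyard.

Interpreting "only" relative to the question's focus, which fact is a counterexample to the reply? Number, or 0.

4

The question "Who did ... to ...?" targets the recipient, so in the reply the focus falls on "Keiko".
So "only" ranges over recipients; the rest (Naomi as agent and the cipher as thing and in the courtyard as setting) is presupposed.
Fact (4) keeps Naomi as agent and the cipher as thing and in the courtyard as setting but has recipient = Chloé; that refutes the reply.
(Fact (2) would refute a reading with focus on the thing — but that is not what the question asks.)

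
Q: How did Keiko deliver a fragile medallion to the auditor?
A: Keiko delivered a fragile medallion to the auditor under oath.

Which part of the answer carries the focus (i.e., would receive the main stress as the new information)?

under oath

The wh-word "how" asks about the manner.
In the answer, "Keiko", "a fragile medallion" and "to the auditor" are given — repeated from the question.
The constituent filling the manner gap is "under oath"; that is the focus and would carry nuclear stress.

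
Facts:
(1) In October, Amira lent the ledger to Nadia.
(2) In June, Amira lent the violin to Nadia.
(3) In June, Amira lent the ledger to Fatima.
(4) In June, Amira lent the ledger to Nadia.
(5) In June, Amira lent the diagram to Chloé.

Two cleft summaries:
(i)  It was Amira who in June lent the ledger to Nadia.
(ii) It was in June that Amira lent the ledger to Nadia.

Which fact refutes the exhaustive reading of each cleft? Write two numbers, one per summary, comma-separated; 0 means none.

0, 1

(i): focus "Amira". No fact shares thing = the ledger, recipient = Nadia, setting = in June with a different agent. 0.
(ii): focus "in June". Looking for agent = Amira, thing = the ledger, recipient = Nadia with some other setting — fact (1) has in October there. Refuted.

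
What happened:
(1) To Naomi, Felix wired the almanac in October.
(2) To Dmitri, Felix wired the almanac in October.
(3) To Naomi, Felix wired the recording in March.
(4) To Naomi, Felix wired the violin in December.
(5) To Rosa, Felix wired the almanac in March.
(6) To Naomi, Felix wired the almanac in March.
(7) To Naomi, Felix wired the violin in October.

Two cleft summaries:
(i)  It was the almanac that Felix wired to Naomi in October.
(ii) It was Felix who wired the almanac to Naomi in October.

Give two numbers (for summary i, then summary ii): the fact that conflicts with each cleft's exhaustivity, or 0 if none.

7, 0

(i): focus "the almanac". Looking for same agent, recipient, setting (Felix / Naomi / in October) with some other thing — fact (7) has the violin there. Refuted.
(ii): focus "Felix". No fact shares same thing, recipient, setting (the almanac / Naomi / in October) with a different agent. 0.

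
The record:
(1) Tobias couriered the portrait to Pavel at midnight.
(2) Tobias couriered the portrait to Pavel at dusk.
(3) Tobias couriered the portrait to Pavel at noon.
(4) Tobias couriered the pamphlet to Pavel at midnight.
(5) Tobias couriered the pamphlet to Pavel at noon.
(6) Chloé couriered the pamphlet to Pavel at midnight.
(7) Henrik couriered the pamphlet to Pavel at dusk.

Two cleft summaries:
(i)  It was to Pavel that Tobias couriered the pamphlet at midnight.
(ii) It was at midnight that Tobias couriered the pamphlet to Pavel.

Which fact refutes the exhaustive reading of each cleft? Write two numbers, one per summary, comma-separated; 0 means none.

Summary (i) focuses "Pavel" (the recipient); background Tobias as agent and the pamphlet as thing and at midnight as setting. No fact matches that background with a different recipient, so 0.
Summary (ii) focuses "at midnight" (the setting); background Tobias as agent and the pamphlet as thing and Pavel as recipient. Fact (5) matches that background with setting = at noon — refutes (ii).

0, 5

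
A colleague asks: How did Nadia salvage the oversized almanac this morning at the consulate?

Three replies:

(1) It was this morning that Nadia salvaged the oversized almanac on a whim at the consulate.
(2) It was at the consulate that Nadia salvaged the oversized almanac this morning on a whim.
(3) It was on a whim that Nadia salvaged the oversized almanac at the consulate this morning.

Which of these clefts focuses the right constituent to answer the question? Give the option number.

The question word "how" targets the manner.
Option (1) clefts "this morning" — the time, not what was asked.
Option (2) clefts "at the consulate" — the location, not what was asked.
Option (3) clefts "on a whim" — that matches what the question asks about.
So the congruent reply is (3).

3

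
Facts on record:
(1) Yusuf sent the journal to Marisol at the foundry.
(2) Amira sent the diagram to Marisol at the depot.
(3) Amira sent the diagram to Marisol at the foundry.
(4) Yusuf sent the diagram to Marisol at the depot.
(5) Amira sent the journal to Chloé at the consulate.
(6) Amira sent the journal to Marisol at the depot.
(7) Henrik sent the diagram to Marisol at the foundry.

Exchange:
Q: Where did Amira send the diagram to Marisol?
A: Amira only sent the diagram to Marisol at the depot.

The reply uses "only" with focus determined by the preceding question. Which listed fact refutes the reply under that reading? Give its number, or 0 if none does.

The question "Where did ...?" targets the setting, so in the reply the focus falls on "at the depot".
So "only" ranges over settings; the rest (agent = Amira, thing = the diagram, recipient = Marisol) is presupposed.
Fact (3) shares the background with a different setting (at the foundry) — counterexample.
(Fact (6) would refute a reading with focus on the thing — but that is not what the question asks.)

3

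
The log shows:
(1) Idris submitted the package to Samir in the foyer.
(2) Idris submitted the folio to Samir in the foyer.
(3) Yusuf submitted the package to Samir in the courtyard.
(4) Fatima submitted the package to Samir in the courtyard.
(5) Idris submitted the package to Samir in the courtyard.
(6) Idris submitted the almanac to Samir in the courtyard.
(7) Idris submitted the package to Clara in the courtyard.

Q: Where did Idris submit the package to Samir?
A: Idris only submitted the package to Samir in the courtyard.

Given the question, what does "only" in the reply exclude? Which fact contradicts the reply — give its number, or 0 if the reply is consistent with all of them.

Answering "Where did ...?" puts focus on the setting — here, "in the courtyard".
"Only" then excludes alternative settings while the background — same agent, thing, recipient (Idris / the package / Samir) — is held fixed.
Fact (1) keeps same agent, thing, recipient (Idris / the package / Samir) but has setting = in the foyer; that refutes the reply.
(Fact (7) would refute a reading with focus on the recipient — but that is not what the question asks.)

1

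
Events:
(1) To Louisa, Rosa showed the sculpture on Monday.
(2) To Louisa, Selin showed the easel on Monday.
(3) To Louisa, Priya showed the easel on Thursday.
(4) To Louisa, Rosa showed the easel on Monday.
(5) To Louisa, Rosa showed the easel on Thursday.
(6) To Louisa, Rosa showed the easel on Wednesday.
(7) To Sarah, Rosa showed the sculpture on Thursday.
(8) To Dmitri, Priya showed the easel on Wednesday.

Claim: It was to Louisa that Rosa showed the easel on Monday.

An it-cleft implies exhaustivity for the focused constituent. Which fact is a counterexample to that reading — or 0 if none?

The cleft puts "Louisa" in focus and presupposes the open proposition with agent = Rosa, thing = the easel, setting = on Monday.
The exhaustive reading says no other recipient fits that background.
No listed fact matches the background with a different recipient. Exhaustivity holds.

0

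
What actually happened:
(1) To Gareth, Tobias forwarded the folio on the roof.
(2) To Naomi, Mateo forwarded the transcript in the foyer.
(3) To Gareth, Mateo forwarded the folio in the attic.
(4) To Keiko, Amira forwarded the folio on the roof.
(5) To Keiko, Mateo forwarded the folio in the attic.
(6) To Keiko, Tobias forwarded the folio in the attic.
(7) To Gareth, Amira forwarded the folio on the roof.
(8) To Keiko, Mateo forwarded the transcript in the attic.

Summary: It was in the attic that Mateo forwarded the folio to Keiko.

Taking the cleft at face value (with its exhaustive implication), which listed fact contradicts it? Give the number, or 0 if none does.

The cleft puts "in the attic" in focus and presupposes the open proposition with same agent, thing, recipient (Mateo / the folio / Keiko).
The exhaustive reading says no other setting fits that background.
No listed fact matches the background with a different setting. Exhaustivity holds.

0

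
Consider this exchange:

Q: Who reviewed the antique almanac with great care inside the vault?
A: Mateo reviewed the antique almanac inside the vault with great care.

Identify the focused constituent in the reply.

The wh-word "who" asks about the subject (agent).
In the answer, "the antique almanac", "inside the vault" and "with great care" are given — repeated from the question.
The constituent filling the subject (agent) gap is "Mateo"; that is the focus and would carry nuclear stress.

Mateo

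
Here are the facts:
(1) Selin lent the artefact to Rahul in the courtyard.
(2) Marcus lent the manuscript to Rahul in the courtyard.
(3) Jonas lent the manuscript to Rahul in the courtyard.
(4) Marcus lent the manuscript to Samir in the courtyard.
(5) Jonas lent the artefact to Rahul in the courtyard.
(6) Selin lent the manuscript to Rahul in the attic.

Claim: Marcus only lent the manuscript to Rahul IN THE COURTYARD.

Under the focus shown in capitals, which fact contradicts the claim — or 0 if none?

0

Focus (in capitals) is "in the courtyard" — the setting. "Only" excludes alternative settings while holding fixed agent = Marcus, thing = the manuscript, recipient = Rahul.
No fact matches agent = Marcus, thing = the manuscript, recipient = Rahul with a different setting — every other fact differs on at least one backgrounded slot. So no fact refutes it.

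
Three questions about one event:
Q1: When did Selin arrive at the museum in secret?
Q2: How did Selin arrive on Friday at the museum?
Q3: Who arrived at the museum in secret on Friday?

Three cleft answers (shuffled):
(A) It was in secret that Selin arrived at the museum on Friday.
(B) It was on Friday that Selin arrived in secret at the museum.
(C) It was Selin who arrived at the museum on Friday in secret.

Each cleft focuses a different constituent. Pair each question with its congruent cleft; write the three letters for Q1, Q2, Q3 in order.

BAC

Q1 asks about the time; cleft (B) focuses "on Friday", which is the time — so Q1 → B.
Q2 asks about the manner; cleft (A) focuses "in secret", which is the manner — so Q2 → A.
Q3 asks about the subject (agent); cleft (C) focuses "Selin", which is the subject (agent) — so Q3 → C.
Mapping: Q1→B, Q2→A, Q3→C.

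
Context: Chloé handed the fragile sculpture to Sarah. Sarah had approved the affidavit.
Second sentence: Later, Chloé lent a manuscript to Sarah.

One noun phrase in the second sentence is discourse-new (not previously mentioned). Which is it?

a manuscript

"Chloé" and "Sarah" in the second sentence are given — already mentioned in the context.
"a manuscript" has no antecedent in the context; it is discourse-new (the indefinite article also signals a new referent).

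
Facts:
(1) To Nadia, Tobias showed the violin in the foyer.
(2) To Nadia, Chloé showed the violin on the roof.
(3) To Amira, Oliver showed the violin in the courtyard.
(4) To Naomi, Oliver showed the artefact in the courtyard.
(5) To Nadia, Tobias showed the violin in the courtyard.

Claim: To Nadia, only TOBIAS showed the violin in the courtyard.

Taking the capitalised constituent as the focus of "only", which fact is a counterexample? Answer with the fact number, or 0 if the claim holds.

The capitals mark "Tobias" as focus. So "only" rules out other agents, with the rest (thing = the violin, recipient = Nadia, setting = in the courtyard) as background.
No fact matches thing = the violin, recipient = Nadia, setting = in the courtyard with a different agent — every other fact differs on at least one backgrounded slot. So no fact refutes it.

0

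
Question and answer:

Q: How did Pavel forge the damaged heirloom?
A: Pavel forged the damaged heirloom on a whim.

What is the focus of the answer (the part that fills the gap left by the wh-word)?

on a whim

The wh-word "how" asks about the manner.
In the answer, "Pavel" and "the damaged heirloom" are given — repeated from the question.
The constituent filling the manner gap is "on a whim"; that is the focus and would carry nuclear stress.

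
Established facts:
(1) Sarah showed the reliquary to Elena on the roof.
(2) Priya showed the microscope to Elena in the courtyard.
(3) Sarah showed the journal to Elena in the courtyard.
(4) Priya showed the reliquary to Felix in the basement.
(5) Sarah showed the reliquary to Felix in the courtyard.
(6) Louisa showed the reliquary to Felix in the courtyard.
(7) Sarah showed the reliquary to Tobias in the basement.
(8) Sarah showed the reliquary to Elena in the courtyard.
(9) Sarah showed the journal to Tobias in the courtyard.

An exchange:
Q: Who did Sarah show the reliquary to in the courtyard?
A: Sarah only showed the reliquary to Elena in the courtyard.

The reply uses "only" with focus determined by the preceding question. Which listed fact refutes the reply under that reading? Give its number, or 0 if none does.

Answering "Who did ... to ...?" puts focus on the recipient — here, "Elena".
"Only" then excludes alternative recipients while the background — Sarah as agent and the reliquary as thing and in the courtyard as setting — is held fixed.
Fact (5) keeps Sarah as agent and the reliquary as thing and in the courtyard as setting but has recipient = Felix; that refutes the reply.
(Fact (1) would refute a reading with focus on the setting — but that is not what the question asks.)

5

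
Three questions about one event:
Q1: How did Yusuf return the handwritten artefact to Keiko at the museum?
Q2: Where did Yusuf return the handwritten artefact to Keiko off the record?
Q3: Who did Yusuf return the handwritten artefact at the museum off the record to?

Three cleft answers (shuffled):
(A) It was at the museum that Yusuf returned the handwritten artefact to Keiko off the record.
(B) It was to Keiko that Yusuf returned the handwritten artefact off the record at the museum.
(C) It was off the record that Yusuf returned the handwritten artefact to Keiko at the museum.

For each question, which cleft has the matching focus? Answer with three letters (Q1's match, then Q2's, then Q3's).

Q1 asks about the manner; cleft (C) focuses "off the record", which is the manner — so Q1 → C.
Q2 asks about the location; cleft (A) focuses "at the museum", which is the location — so Q2 → A.
Q3 asks about the recipient; cleft (B) focuses "to Keiko", which is the recipient — so Q3 → B.
Mapping: Q1→C, Q2→A, Q3→B.

CAB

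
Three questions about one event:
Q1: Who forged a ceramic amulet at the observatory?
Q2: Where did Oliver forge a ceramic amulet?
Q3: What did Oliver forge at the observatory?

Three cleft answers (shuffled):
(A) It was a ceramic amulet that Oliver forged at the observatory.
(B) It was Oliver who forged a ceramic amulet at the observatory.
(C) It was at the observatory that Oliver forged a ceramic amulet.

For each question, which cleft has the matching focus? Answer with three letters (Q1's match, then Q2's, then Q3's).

Q1 asks about the subject (agent); cleft (B) focuses "Oliver", which is the subject (agent) — so Q1 → B.
Q2 asks about the location; cleft (C) focuses "at the observatory", which is the location — so Q2 → C.
Q3 asks about the direct object; cleft (A) focuses "a ceramic amulet", which is the direct object — so Q3 → A.
Mapping: Q1→B, Q2→C, Q3→A.

BCA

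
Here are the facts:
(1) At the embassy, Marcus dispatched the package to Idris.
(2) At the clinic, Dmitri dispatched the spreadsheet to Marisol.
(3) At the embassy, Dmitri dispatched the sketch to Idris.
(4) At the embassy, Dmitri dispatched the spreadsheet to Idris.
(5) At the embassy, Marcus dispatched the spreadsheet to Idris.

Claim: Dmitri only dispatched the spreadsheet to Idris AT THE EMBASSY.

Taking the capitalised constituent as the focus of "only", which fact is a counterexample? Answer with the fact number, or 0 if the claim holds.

0

Focus (in capitals) is "at the embassy" — the setting. "Only" excludes alternative settings while holding fixed agent = Dmitri, thing = the spreadsheet, recipient = Idris.
Every other fact changes something in the background, not just the setting. Nothing refutes the claim.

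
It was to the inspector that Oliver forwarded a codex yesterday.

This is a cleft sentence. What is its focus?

to the inspector

In an it-cleft "It was X that/who ...", the clefted constituent X is the focus; the that/who-clause expresses the presupposed open proposition.
Here the focus is "to the inspector". The backgrounded (presupposed) material includes "Oliver", "a codex" and "yesterday".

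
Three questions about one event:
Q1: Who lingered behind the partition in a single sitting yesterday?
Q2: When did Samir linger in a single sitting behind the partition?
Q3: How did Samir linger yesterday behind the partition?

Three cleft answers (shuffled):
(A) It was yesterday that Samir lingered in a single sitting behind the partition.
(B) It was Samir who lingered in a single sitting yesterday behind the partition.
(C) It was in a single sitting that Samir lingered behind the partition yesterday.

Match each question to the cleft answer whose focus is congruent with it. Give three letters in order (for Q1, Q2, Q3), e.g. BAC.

Q1 asks about the subject (agent); cleft (B) focuses "Samir", which is the subject (agent) — so Q1 → B.
Q2 asks about the time; cleft (A) focuses "yesterday", which is the time — so Q2 → A.
Q3 asks about the manner; cleft (C) focuses "in a single sitting", which is the manner — so Q3 → C.
Mapping: Q1→B, Q2→A, Q3→C.

BAC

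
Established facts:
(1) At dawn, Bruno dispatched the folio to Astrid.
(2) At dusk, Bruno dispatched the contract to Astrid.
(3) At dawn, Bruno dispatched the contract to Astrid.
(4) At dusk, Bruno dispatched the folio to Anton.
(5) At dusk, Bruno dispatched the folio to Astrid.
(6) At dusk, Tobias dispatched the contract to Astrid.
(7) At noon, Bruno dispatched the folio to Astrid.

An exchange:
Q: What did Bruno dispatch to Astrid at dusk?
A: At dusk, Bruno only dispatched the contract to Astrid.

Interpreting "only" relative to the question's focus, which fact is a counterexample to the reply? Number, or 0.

5

The question "What did ...?" targets the thing, so in the reply the focus falls on "the contract".
So "only" ranges over things; the rest (Bruno as agent and Astrid as recipient and at dusk as setting) is presupposed.
Fact (5) shares the background with a different thing (the folio) — counterexample.
(Fact (3) would refute a reading with focus on the setting — but that is not what the question asks.)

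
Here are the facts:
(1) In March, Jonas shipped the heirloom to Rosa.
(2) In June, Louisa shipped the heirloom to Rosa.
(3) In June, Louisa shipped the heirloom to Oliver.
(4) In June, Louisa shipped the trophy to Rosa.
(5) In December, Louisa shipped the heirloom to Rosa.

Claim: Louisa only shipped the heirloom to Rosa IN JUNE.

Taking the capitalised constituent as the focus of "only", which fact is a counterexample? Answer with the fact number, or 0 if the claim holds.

Focus (in capitals) is "in June" — the setting. "Only" excludes alternative settings while holding fixed same agent, thing, recipient (Louisa / the heirloom / Rosa).
Fact (5) shares the background but differs in setting (in December) — a counterexample.

5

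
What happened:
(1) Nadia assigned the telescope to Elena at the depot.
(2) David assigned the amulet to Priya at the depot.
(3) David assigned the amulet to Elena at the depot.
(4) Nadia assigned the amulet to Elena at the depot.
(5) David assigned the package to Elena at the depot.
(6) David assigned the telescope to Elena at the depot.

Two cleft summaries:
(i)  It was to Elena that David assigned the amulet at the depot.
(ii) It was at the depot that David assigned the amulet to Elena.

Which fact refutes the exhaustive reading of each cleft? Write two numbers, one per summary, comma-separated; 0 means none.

Summary (i) focuses "Elena" (the recipient); background David as agent and the amulet as thing and at the depot as setting. Fact (2) matches that background with recipient = Priya — refutes (i).
Summary (ii) focuses "at the depot" (the setting); background David as agent and the amulet as thing and Elena as recipient. No fact matches that background with a different setting, so 0.

2, 0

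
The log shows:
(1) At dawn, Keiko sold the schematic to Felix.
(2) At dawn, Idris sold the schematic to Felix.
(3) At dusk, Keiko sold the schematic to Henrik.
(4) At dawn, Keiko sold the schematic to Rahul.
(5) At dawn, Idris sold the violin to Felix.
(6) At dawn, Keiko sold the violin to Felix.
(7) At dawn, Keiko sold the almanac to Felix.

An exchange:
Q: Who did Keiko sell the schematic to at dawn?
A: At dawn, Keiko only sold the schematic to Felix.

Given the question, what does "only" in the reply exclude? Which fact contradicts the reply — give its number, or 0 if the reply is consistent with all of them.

The question "Who did ... to ...?" targets the recipient, so in the reply the focus falls on "Felix".
"Only" then excludes alternative recipients while the background — agent = Keiko, thing = the schematic, setting = at dawn — is held fixed.
Fact (4) keeps agent = Keiko, thing = the schematic, setting = at dawn but has recipient = Rahul; that refutes the reply.
(Fact (6) would refute a reading with focus on the thing — but that is not what the question asks.)

4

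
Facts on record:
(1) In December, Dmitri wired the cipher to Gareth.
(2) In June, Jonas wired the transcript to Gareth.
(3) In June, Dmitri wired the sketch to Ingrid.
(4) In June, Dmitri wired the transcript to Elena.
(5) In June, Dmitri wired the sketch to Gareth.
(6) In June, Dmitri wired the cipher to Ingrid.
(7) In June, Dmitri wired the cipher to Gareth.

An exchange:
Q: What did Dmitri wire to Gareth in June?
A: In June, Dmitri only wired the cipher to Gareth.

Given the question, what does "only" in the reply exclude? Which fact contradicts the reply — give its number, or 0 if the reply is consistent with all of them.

5

Answering "What did ...?" puts focus on the thing — here, "the cipher".
So "only" ranges over things; the rest (same agent, recipient, setting (Dmitri / Gareth / in June)) is presupposed.
Fact (5) shares the background with a different thing (the sketch) — counterexample.
(Fact (6) would refute a reading with focus on the recipient — but that is not what the question asks.)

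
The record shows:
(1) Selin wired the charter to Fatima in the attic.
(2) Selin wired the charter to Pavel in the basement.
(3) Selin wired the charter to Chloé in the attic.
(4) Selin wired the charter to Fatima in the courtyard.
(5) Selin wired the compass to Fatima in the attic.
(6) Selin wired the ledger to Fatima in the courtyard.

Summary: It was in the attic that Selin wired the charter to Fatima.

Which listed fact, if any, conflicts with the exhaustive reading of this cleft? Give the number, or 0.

4

The cleft puts "in the attic" in focus and presupposes the open proposition with agent = Selin, thing = the charter, recipient = Fatima.
Exhaustivity: in the attic is the only setting satisfying that background.
But fact (4) also has agent = Selin, thing = the charter, recipient = Fatima, with setting = in the courtyard — so the exhaustive reading fails.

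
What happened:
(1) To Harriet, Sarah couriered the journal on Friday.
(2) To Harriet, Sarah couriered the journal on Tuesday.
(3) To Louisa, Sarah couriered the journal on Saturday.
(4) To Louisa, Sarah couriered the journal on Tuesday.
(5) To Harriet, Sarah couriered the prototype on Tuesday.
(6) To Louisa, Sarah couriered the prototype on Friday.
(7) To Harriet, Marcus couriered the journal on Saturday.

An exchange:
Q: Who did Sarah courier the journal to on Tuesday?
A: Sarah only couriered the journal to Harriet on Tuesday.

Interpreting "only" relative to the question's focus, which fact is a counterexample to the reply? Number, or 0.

4

Answering "Who did ... to ...?" puts focus on the recipient — here, "Harriet".
"Only" then excludes alternative recipients while the background — agent = Sarah, thing = the journal, setting = on Tuesday — is held fixed.
Fact (4) shares the background with a different recipient (Louisa) — counterexample.
(Fact (1) would refute a reading with focus on the setting — but that is not what the question asks.)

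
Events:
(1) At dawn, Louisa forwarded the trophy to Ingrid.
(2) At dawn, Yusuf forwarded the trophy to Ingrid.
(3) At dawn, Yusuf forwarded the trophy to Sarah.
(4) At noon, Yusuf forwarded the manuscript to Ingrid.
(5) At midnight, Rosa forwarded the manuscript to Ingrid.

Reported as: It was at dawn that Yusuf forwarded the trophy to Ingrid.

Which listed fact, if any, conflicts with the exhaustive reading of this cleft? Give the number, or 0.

0

Focus of the cleft: "at dawn" (the setting). Presupposed background: agent = Yusuf, thing = the trophy, recipient = Ingrid.
The exhaustive reading says no other setting fits that background.
Every other fact differs from the presupposition on some backgrounded slot, so none challenges the exhaustivity.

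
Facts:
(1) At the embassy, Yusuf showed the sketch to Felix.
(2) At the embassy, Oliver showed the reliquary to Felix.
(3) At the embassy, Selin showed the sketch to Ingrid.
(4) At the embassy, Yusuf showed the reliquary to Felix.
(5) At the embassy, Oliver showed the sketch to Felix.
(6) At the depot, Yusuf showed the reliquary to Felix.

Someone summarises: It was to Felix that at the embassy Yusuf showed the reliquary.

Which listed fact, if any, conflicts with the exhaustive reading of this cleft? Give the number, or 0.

Focus of the cleft: "Felix" (the recipient). Presupposed background: same agent, thing, setting (Yusuf / the reliquary / at the embassy).
The exhaustive reading says no other recipient fits that background.
Every other fact differs from the presupposition on some backgrounded slot, so none challenges the exhaustivity.

0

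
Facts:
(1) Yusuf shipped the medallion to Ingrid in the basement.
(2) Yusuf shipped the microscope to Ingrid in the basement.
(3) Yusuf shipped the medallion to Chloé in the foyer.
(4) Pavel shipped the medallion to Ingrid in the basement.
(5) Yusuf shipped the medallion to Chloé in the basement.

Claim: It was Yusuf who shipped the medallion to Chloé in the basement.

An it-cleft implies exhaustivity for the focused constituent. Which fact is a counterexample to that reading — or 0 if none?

0

The cleft puts "Yusuf" in focus and presupposes the open proposition with the medallion as thing and Chloé as recipient and in the basement as setting.
Exhaustivity: Yusuf is the only agent satisfying that background.
No listed fact matches the background with a different agent. Exhaustivity holds.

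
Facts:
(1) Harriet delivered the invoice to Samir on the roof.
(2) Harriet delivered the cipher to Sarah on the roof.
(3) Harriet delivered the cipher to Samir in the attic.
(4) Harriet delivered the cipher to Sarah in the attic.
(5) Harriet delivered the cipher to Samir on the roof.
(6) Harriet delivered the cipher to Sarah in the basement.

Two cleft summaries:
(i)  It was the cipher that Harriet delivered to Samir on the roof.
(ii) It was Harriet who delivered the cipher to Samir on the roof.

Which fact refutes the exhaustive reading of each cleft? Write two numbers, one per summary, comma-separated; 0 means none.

1, 0

Summary (i) focuses "the cipher" (the thing); background agent = Harriet, recipient = Samir, setting = on the roof. Fact (1) matches that background with thing = the invoice — refutes (i).
Summary (ii) focuses "Harriet" (the agent); background thing = the cipher, recipient = Samir, setting = on the roof. No fact matches that background with a different agent, so 0.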